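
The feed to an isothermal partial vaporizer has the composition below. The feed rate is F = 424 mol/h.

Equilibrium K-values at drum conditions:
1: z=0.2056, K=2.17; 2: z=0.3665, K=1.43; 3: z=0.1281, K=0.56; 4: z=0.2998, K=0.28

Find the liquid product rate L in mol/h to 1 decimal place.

Rachford–Rice: g(ψ) = Σ zᵢ(Kᵢ−1)/(1+ψ(Kᵢ−1)) = 0.
Feasibility: ΣzᵢKᵢ = 1.1259, Σzᵢ/Kᵢ = 1.6505 — both > 1, two phases present.
Iterate (Newton) starting at ψ = 0.67:
  ψ = 0.6700: g = -0.23977, g' = -0.7593 → ψ = 0.3542
  ψ = 0.3542: g = -0.04969, g' = -0.5066 → ψ = 0.2561
  ψ = 0.2561: g = -0.00114, g' = -0.4868 → ψ = 0.2538
Converged at ψ = 0.2538.
Then V = ψ·F = 0.2538·424 = 107.6 mol/h and L = F − V = 316.4 mol/h.

L = 316.4 mol/h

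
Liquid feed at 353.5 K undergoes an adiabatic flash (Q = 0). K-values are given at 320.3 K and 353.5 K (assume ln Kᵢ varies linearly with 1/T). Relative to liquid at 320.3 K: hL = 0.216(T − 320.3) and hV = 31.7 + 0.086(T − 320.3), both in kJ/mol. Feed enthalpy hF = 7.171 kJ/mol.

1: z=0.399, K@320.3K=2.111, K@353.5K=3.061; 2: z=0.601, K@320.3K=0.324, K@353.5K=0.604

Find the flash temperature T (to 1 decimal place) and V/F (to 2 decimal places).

T = 327.7 K, V/F = 0.18

Adiabatic flash: solve Rachford–Rice at each trial T, then check hF = ψ·hV(T) + (1−ψ)·hL(T).
  T = 320.3 K: K = (2.111, 0.324), RR gives ψ = 0.049, H_out = 1.562 kJ/mol
  T = 353.5 K: K = (3.061, 0.604), RR gives ψ = 0.716, H_out = 26.777 kJ/mol
  T = 336.9 K: K = (2.565, 0.449), RR gives ψ = 0.340, H_out = 13.644 kJ/mol
  T = 328.6 K: K = (2.333, 0.383), RR gives ψ = 0.196, H_out = 7.790 kJ/mol
  T = 324.5 K: K = (2.222, 0.353), RR gives ψ = 0.125, H_out = 4.798 kJ/mol
  T = 326.6 K: K = (2.278, 0.368), RR gives ψ = 0.161, H_out = 6.346 kJ/mol
Linear interpolation between T = 326.6 (H_out = 6.346) and T = 328.6 (H_out = 7.790) on hF = 7.171 gives T ≈ 327.7 K, at which ψ = 0.18.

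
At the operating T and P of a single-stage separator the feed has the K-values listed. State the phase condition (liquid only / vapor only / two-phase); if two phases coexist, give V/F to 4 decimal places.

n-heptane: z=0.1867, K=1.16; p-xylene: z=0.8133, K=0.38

liquid only

ΣzᵢKᵢ = 0.5256; Σzᵢ/Kᵢ = 2.3012.
Since ΣzᵢKᵢ < 1 the mixture is below its bubble point — single liquid phase.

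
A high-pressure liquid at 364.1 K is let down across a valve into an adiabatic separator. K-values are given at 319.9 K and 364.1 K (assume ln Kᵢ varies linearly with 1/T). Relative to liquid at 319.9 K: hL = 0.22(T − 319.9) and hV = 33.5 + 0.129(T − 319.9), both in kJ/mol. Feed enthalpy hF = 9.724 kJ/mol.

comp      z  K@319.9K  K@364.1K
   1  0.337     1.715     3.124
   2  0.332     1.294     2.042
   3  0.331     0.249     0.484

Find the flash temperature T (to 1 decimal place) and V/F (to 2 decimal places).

Adiabatic flash: solve Rachford–Rice at each trial T, then check hF = ψ·hV(T) + (1−ψ)·hL(T).
  T = 319.9 K: K = (1.715, 1.294, 0.249), RR gives ψ = 0.225, H_out = 7.537 kJ/mol
  T = 364.1 K: K = (3.124, 2.042, 0.484), RR gives ψ = 1.000, H_out = 39.202 kJ/mol
  T = 342.0 K: K = (2.360, 1.650, 0.355), RR gives ψ = 0.690, H_out = 26.604 kJ/mol
  T = 330.9 K: K = (2.021, 1.466, 0.299), RR gives ψ = 0.493, H_out = 18.439 kJ/mol
  T = 325.4 K: K = (1.864, 1.379, 0.273), RR gives ψ = 0.374, H_out = 13.544 kJ/mol
  T = 322.6 K: K = (1.787, 1.335, 0.261), RR gives ψ = 0.303, H_out = 10.666 kJ/mol
  T = 321.2 K: K = (1.750, 1.314, 0.255), RR gives ψ = 0.264, H_out = 9.093 kJ/mol
Linear interpolation between T = 321.2 (H_out = 9.093) and T = 322.6 (H_out = 10.666) on hF = 9.724 gives T ≈ 321.8 K, at which ψ = 0.28.

T = 321.8 K, V/F = 0.28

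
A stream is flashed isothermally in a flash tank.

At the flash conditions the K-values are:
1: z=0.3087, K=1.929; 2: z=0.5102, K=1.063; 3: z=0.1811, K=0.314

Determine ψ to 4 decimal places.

ψ = 0.6110

Newton–Raphson from ψ = 0.5:
  ψ = 0.5000: g = 0.03789, g' = -0.3236 → ψ = 0.6171
  ψ = 0.6171: g = -0.00221, g' = -0.3658 → ψ = 0.6111
  ψ = 0.6111: g = -0.00001, g' = -0.3629 → ψ = 0.6110
Converged at ψ = 0.6110.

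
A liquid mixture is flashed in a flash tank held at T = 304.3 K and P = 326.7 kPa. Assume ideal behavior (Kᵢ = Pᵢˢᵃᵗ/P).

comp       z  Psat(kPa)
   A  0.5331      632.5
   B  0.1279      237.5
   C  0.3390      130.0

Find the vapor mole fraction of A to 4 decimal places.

y_A = 0.6962

Raoult's law: Kᵢ = Pᵢˢᵃᵗ/P = Pᵢˢᵃᵗ/326.7.
  K_A = 632.5/326.7 = 1.936027, K_B = 237.5/326.7 = 0.726967, K_C = 130.0/326.7 = 0.397919
Material balance + equilibrium reduce to Σ zᵢ(Kᵢ−1)/(1+β(Kᵢ−1)) = 0.
g(0) = ΣzᵢKᵢ − 1 = 0.2600 and g(1) = 1 − Σzᵢ/Kᵢ = -0.3032, so a root lies in (0, 1).
Newton–Raphson from β = 0.5:
  β = 0.5000: g = 0.00746, g' = -0.4811 → β = 0.5155
Converged at β = 0.5155.
Compositions from xᵢ = zᵢ/(1+β(Kᵢ−1)), yᵢ = Kᵢxᵢ:
  A: x = 0.3596, y = 0.6962
  B: x = 0.1488, y = 0.1082
  C: x = 0.4916, y = 0.1956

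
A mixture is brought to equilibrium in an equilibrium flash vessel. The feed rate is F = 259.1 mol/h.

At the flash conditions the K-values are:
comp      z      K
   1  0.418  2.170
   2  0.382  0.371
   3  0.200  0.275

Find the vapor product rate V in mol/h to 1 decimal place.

V = 34.6 mol/h

Material balance + equilibrium reduce to Σ zᵢ(Kᵢ−1)/(1+V/F(Kᵢ−1)) = 0.
Feasibility: ΣzᵢKᵢ = 1.104, Σzᵢ/Kᵢ = 1.950 — both > 1, two phases present.
Iterate (Newton) starting at V/F = 0.5:
  V/F = 0.500: g = -0.2694, g' = -0.808 → V/F = 0.167
  V/F = 0.167: g = -0.0240, g' = -0.725 → V/F = 0.133
  V/F = 0.133: g = 0.0002, g' = -0.737 → V/F = 0.134
Converged at V/F = 0.134.
Then V = V/F·F = 0.1337·259.1 = 34.6 mol/h and L = F − V = 224.5 mol/h.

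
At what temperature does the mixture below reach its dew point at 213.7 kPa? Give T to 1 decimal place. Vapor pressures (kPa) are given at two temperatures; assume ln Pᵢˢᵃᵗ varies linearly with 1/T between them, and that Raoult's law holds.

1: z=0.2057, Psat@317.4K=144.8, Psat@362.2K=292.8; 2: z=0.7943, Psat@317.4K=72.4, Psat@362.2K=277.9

Dew-point temperature: Σzᵢ·P/Pᵢˢᵃᵗ(T) = 1. Interpolate ln Pᵢˢᵃᵗ = aᵢ + bᵢ/T.
  T = 317.4 K: ΣzᵢP/Pᵢˢᵃᵗ = 2.6481
  T = 362.2 K: ΣzᵢP/Pᵢˢᵃᵗ = 0.7609
  T = 339.8 K: ΣzᵢP/Pᵢˢᵃᵗ = 1.3534
  T = 351.0 K: ΣzᵢP/Pᵢˢᵃᵗ = 1.0039
  T = 356.6 K: ΣzᵢP/Pᵢˢᵃᵗ = 0.8718
  T = 353.8 K: ΣzᵢP/Pᵢˢᵃᵗ = 0.9349
Interpolating between 351.0 K and 353.8 K gives T ≈ 351.2 K.

T = 351.2 K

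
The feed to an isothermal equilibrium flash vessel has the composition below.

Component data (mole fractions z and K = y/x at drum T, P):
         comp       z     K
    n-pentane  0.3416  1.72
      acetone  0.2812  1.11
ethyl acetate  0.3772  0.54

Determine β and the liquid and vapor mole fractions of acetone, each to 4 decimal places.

Material balance + equilibrium reduce to Σ zᵢ(Kᵢ−1)/(1+β(Kᵢ−1)) = 0.
Check two-phase: ΣzᵢKᵢ = 1.1034 > 1 and Σzᵢ/Kᵢ = 1.1505 > 1, so g(0) = 0.1034 > 0 and g(1) = -0.1505 < 0.
Newton iteration, β⁰ = 0.34:
  β = 0.3400: g = 0.02172, g' = -0.2296 → β = 0.4346
  β = 0.4346: g = -0.00001, g' = -0.2305 → β = 0.4345
Converged at β = 0.4345.
Compositions from xᵢ = zᵢ/(1+β(Kᵢ−1)), yᵢ = Kᵢxᵢ:
  n-pentane: x = 0.2602, y = 0.4475
  acetone: x = 0.2684, y = 0.2979
  ethyl acetate: x = 0.4714, y = 0.2546

β = 0.4345, x_acetone = 0.2684, y_acetone = 0.2979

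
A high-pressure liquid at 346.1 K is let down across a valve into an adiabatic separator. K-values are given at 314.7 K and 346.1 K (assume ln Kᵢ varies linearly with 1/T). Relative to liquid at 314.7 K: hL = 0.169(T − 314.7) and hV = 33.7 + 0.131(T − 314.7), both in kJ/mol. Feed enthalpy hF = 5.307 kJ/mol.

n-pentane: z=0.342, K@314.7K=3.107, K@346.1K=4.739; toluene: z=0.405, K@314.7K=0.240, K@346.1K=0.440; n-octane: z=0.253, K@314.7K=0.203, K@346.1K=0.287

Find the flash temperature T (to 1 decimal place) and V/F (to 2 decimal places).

Adiabatic flash: solve Rachford–Rice at each trial T, then check hF = ψ·hV(T) + (1−ψ)·hL(T).
  T = 314.7 K: K = (3.107, 0.240, 0.203), RR gives ψ = 0.129, H_out = 4.361 kJ/mol
  T = 346.1 K: K = (4.739, 0.440, 0.287), RR gives ψ = 0.374, H_out = 17.472 kJ/mol
  T = 330.4 K: K = (3.876, 0.330, 0.243), RR gives ψ = 0.257, H_out = 11.159 kJ/mol
  T = 322.5 K: K = (3.477, 0.282, 0.223), RR gives ψ = 0.196, H_out = 7.863 kJ/mol
  T = 318.6 K: K = (3.289, 0.260, 0.213), RR gives ψ = 0.164, H_out = 6.153 kJ/mol
  T = 316.6 K: K = (3.195, 0.250, 0.208), RR gives ψ = 0.146, H_out = 5.246 kJ/mol
Linear interpolation between T = 316.6 (H_out = 5.246) and T = 318.6 (H_out = 6.153) on hF = 5.307 gives T ≈ 316.7 K, at which ψ = 0.15.

T = 316.7 K, V/F = 0.15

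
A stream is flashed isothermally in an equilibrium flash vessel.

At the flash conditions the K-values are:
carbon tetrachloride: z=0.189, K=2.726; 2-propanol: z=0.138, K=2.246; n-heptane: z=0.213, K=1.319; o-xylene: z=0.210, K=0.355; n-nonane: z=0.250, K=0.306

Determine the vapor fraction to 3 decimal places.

ψ = 0.321

Let ψ = V/F and solve Σ zᵢ(Kᵢ−1)/(1+ψ(Kᵢ−1)) = 0.
Feasibility: ΣzᵢKᵢ = 1.257, Σzᵢ/Kᵢ = 1.701 — both > 1, two phases present.
Newton iteration, ψ⁰ = 0.54:
  ψ = 0.540: g = -0.1557, g' = -0.757 → ψ = 0.334
  ψ = 0.334: g = -0.0089, g' = -0.697 → ψ = 0.321
Converged at ψ = 0.321.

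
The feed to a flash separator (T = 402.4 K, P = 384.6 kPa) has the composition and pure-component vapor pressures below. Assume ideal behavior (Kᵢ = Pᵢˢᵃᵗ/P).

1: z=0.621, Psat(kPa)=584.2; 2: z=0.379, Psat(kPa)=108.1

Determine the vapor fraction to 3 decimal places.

Raoult's law: Kᵢ = Pᵢˢᵃᵗ/P = Pᵢˢᵃᵗ/384.6.
  K_1 = 584.2/384.6 = 1.51898, K_2 = 108.1/384.6 = 0.28107
Material balance + equilibrium reduce to Σ zᵢ(Kᵢ−1)/(1+ψ(Kᵢ−1)) = 0.
g(0) = ΣzᵢKᵢ − 1 = 0.050 and g(1) = 1 − Σzᵢ/Kᵢ = -0.757, so a root lies in (0, 1).
Newton–Raphson from ψ = 0.5:
  ψ = 0.500: g = -0.1695, g' = -0.583 → ψ = 0.209
  ψ = 0.209: g = -0.0300, g' = -0.407 → ψ = 0.136
  ψ = 0.136: g = -0.0008, g' = -0.386 → ψ = 0.134
Converged at ψ = 0.134.

ψ = 0.134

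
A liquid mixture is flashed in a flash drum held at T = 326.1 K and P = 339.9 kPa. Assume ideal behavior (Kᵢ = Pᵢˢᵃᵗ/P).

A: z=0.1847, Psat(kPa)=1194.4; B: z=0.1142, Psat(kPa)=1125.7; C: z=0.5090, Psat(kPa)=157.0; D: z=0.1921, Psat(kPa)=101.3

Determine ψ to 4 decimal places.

ψ = 0.2236

Raoult's law: Kᵢ = Pᵢˢᵃᵗ/P = Pᵢˢᵃᵗ/339.9.
  K_A = 1194.4/339.9 = 3.513975, K_B = 1125.7/339.9 = 3.311856, K_C = 157.0/339.9 = 0.461901, K_D = 101.3/339.9 = 0.298029
Rachford–Rice: g(ψ) = Σ zᵢ(Kᵢ−1)/(1+ψ(Kᵢ−1)) = 0.
Check two-phase: ΣzᵢKᵢ = 1.3196 > 1 and Σzᵢ/Kᵢ = 1.8336 > 1, so g(0) = 0.3196 > 0 and g(1) = -0.8336 < 0.
Newton iteration, ψ⁰ = 0.52:
  ψ = 0.5200: g = -0.27154, g' = -0.8641 → ψ = 0.2057
  ψ = 0.2057: g = 0.01935, g' = -1.1031 → ψ = 0.2233
  ψ = 0.2233: g = 0.00031, g' = -1.0679 → ψ = 0.2236
Converged at ψ = 0.2236.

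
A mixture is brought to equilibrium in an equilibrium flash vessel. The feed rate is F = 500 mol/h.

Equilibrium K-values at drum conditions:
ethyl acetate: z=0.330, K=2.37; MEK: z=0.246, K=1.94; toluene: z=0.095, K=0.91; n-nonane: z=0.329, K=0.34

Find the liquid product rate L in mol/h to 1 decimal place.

Rachford–Rice: g(β) = Σ zᵢ(Kᵢ−1)/(1+β(Kᵢ−1)) = 0.
Check two-phase: ΣzᵢKᵢ = 1.458 > 1 and Σzᵢ/Kᵢ = 1.338 > 1, so g(0) = 0.458 > 0 and g(1) = -0.338 < 0.
Newton–Raphson from β = 0.5:
  β = 0.500: g = 0.0926, g' = -0.639 → β = 0.645
  β = 0.645: g = -0.0031, g' = -0.694 → β = 0.640
Converged at β = 0.640.
Then V = β·F = 0.6404·500 = 320.2 mol/h and L = F − V = 179.8 mol/h.

L = 179.8 mol/h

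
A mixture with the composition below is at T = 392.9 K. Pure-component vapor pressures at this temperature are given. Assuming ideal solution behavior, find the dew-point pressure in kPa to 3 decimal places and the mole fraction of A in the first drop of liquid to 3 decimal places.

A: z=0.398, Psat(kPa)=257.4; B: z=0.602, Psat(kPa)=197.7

At the dew point ψ → 1, so Σzᵢ/Kᵢ = 1 with Kᵢ = Pᵢˢᵃᵗ/P ⇒ 1/P = Σzᵢ/Pᵢˢᵃᵗ.
1/P = 0.398/257.4 + 0.602/197.7 = 0.004591 ⇒ P = 217.806 kPa
xᵢ = zᵢP/Pᵢˢᵃᵗ ⇒ x_A = 0.398·217.806/257.4 = 0.337

Pdew = 217.806 kPa, x_A = 0.337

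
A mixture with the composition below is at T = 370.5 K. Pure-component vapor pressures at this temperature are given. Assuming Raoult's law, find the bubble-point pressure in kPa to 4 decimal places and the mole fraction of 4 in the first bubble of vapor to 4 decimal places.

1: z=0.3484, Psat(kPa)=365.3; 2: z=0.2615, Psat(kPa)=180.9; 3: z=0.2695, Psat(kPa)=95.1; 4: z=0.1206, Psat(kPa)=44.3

At the bubble point ψ → 0, so ΣzᵢKᵢ = 1 with Kᵢ = Pᵢˢᵃᵗ/P ⇒ P = ΣzᵢPᵢˢᵃᵗ.
P = 0.3484·365.3 + 0.2615·180.9 + 0.2695·95.1 + 0.1206·44.3 = 205.5479 kPa
yᵢ = zᵢPᵢˢᵃᵗ/P ⇒ y_4 = 0.1206·44.3/205.5479 = 0.0260

Pbub = 205.5479 kPa, y_4 = 0.0260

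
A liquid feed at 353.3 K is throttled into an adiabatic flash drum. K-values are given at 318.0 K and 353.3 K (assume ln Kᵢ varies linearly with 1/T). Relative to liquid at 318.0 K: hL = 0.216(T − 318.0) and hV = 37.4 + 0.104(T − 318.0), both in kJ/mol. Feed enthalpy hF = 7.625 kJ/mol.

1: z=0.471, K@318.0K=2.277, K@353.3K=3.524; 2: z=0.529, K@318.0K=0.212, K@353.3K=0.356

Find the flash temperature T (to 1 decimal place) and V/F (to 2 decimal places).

Adiabatic flash: solve Rachford–Rice at each trial T, then check hF = ψ·hV(T) + (1−ψ)·hL(T).
  T = 318.0 K: K = (2.277, 0.212), RR gives ψ = 0.183, H_out = 6.862 kJ/mol
  T = 353.3 K: K = (3.524, 0.356), RR gives ψ = 0.522, H_out = 25.076 kJ/mol
  T = 335.6 K: K = (2.864, 0.278), RR gives ψ = 0.369, H_out = 16.866 kJ/mol
  T = 326.8 K: K = (2.561, 0.244), RR gives ψ = 0.284, H_out = 12.244 kJ/mol
  T = 322.4 K: K = (2.417, 0.228), RR gives ψ = 0.236, H_out = 9.676 kJ/mol
  T = 320.2 K: K = (2.346, 0.220), RR gives ψ = 0.211, H_out = 8.304 kJ/mol
Linear interpolation between T = 318.0 (H_out = 6.862) and T = 320.2 (H_out = 8.304) on hF = 7.625 gives T ≈ 319.2 K, at which ψ = 0.20.

T = 319.2 K, V/F = 0.20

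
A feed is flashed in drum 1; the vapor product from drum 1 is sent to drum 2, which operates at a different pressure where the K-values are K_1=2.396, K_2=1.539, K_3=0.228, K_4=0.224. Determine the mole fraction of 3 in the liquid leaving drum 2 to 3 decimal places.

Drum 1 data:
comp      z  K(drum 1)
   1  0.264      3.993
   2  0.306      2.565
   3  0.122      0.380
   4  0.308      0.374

x_3 (drum 2) = 0.151

Drum 1:
Let ψ₁ = V/F and solve Σ zᵢ(Kᵢ−1)/(1+ψ₁(Kᵢ−1)) = 0.
Feasibility: ΣzᵢKᵢ = 2.001, Σzᵢ/Kᵢ = 1.330 — both > 1, two phases present.
Newton–Raphson from ψ₁ = 0.5:
  ψ₁ = 0.500: g = 0.1949, g' = -0.970 → ψ₁ = 0.701
  ψ₁ = 0.701: g = 0.0060, g' = -0.947 → ψ₁ = 0.707
Converged at ψ₁ = 0.707.
Drum-1 compositions:
  1: x = 0.085, y = 0.338
  2: x = 0.145, y = 0.373
  3: x = 0.217, y = 0.083
  4: x = 0.553, y = 0.207
Drum-2 feed = drum-1 vapor: z₂ = (0.3382, 0.3725, 0.0826, 0.2067).
Drum 2:
Let ψ₂ = V/F and solve Σ zᵢ(Kᵢ−1)/(1+ψ₂(Kᵢ−1)) = 0.
Feasibility: ΣzᵢKᵢ = 1.449, Σzᵢ/Kᵢ = 1.668 — both > 1, two phases present.
Newton–Raphson from ψ₂ = 0.5:
  ψ₂ = 0.500: g = 0.0702, g' = -0.759 → ψ₂ = 0.593
  ψ₂ = 0.593: g = -0.0040, g' = -0.853 → ψ₂ = 0.588
Converged at ψ₂ = 0.588.
  1: x = 0.186, y = 0.445
  2: x = 0.283, y = 0.435
  3: x = 0.151, y = 0.034
  4: x = 0.380, y = 0.085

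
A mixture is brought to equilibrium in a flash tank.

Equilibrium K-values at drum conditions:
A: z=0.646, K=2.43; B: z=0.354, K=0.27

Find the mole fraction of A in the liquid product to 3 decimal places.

x_A = 0.338

Let β = V/F and solve Σ zᵢ(Kᵢ−1)/(1+β(Kᵢ−1)) = 0.
g(0) = ΣzᵢKᵢ − 1 = 0.665 and g(1) = 1 − Σzᵢ/Kᵢ = -0.577, so a root lies in (0, 1).
Newton iteration, β⁰ = 0.5:
  β = 0.500: g = 0.1317, g' = -0.917 → β = 0.644
  β = 0.644: g = -0.0064, g' = -1.029 → β = 0.637
Converged at β = 0.637.
Compositions from xᵢ = zᵢ/(1+β(Kᵢ−1)), yᵢ = Kᵢxᵢ:
  A: x = 0.338, y = 0.821
  B: x = 0.662, y = 0.179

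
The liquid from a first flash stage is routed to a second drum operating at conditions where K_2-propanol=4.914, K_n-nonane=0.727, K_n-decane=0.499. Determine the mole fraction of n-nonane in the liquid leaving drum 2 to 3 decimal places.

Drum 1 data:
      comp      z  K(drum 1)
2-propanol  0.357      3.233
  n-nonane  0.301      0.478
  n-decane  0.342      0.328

Drum 1:
Iterate (Newton) starting at ψ₁ = 0.5:
  ψ₁ = 0.500: g = -0.1821, g' = -0.898 → ψ₁ = 0.297
  ψ₁ = 0.297: g = 0.0060, g' = -0.999 → ψ₁ = 0.303
Converged at ψ₁ = 0.303.
Drum-1 compositions:
  2-propanol: x = 0.213, y = 0.688
  n-nonane: x = 0.358, y = 0.171
  n-decane: x = 0.430, y = 0.141
Drum-2 feed = drum-1 liquid: z₂ = (0.2129, 0.3576, 0.4295).
Drum 2:
Material balance + equilibrium reduce to Σ zᵢ(Kᵢ−1)/(1+ψ₂(Kᵢ−1)) = 0.
g(0) = ΣzᵢKᵢ − 1 = 0.520 and g(1) = 1 − Σzᵢ/Kᵢ = -0.396, so a root lies in (0, 1).
Iterate (Newton) starting at ψ₂ = 0.64:
  ψ₂ = 0.640: g = -0.1974, g' = -0.538 → ψ₂ = 0.273
  ψ₂ = 0.273: g = 0.0477, g' = -0.937 → ψ₂ = 0.324
  ψ₂ = 0.324: g = 0.0032, g' = -0.819 → ψ₂ = 0.328
Converged at ψ₂ = 0.328.
  2-propanol: x = 0.093, y = 0.458
  n-nonane: x = 0.393, y = 0.286
  n-decane: x = 0.514, y = 0.256

x_n-nonane (drum 2) = 0.393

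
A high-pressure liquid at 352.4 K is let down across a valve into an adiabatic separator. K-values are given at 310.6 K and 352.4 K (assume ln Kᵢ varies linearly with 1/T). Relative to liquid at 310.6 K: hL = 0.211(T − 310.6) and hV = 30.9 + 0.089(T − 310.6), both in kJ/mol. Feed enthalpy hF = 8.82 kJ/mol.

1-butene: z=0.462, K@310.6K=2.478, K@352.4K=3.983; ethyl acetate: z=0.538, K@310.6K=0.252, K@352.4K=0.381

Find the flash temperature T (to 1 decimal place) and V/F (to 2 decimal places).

Adiabatic flash: solve Rachford–Rice at each trial T, then check hF = ψ·hV(T) + (1−ψ)·hL(T).
  T = 310.6 K: K = (2.478, 0.252), RR gives ψ = 0.254, H_out = 7.838 kJ/mol
  T = 352.4 K: K = (3.983, 0.381), RR gives ψ = 0.566, H_out = 23.423 kJ/mol
  T = 331.5 K: K = (3.189, 0.314), RR gives ψ = 0.428, H_out = 16.533 kJ/mol
  T = 321.1 K: K = (2.824, 0.282), RR gives ψ = 0.349, H_out = 12.551 kJ/mol
  T = 315.9 K: K = (2.650, 0.267), RR gives ψ = 0.304, H_out = 10.327 kJ/mol
  T = 313.2 K: K = (2.562, 0.259), RR gives ψ = 0.279, H_out = 9.091 kJ/mol
  T = 311.9 K: K = (2.520, 0.256), RR gives ψ = 0.267, H_out = 8.472 kJ/mol
Linear interpolation between T = 311.9 (H_out = 8.472) and T = 313.2 (H_out = 9.091) on hF = 8.82 gives T ≈ 312.6 K, at which ψ = 0.27.

T = 312.6 K, V/F = 0.27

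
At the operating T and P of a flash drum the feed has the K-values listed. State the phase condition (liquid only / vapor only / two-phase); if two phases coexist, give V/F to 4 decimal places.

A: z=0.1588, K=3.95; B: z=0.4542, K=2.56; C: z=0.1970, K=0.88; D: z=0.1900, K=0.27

two-phase, V/F = 0.8931

ΣzᵢKᵢ = 2.0147; Σzᵢ/Kᵢ = 1.1452.
Both exceed 1, so a two-phase solution exists.
Newton iteration, ψ⁰ = 0.5:
  ψ = 0.5000: g = 0.34377, g' = -0.8288 → ψ = 0.9148
  ψ = 0.9148: g = -0.02547, g' = -1.2097 → ψ = 0.8937
  ψ = 0.8937: g = -0.00076, g' = -1.1390 → ψ = 0.8931
Converged at ψ = 0.8931.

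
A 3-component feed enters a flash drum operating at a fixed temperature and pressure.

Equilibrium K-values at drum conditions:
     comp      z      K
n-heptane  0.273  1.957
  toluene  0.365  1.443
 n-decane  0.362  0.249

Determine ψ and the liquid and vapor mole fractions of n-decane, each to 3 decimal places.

ψ = 0.290, x_n-decane = 0.463, y_n-decane = 0.115

Rachford–Rice: g(ψ) = Σ zᵢ(Kᵢ−1)/(1+ψ(Kᵢ−1)) = 0.
Check two-phase: ΣzᵢKᵢ = 1.151 > 1 and Σzᵢ/Kᵢ = 1.846 > 1, so g(0) = 0.151 > 0 and g(1) = -0.846 < 0.
Newton iteration, ψ⁰ = 0.5:
  ψ = 0.500: g = -0.1262, g' = -0.686 → ψ = 0.316
  ψ = 0.316: g = -0.0140, g' = -0.553 → ψ = 0.291
  ψ = 0.291: g = -0.0001, g' = -0.543 → ψ = 0.290
Converged at ψ = 0.290.
Compositions from xᵢ = zᵢ/(1+ψ(Kᵢ−1)), yᵢ = Kᵢxᵢ:
  n-heptane: x = 0.214, y = 0.418
  toluene: x = 0.323, y = 0.467
  n-decane: x = 0.463, y = 0.115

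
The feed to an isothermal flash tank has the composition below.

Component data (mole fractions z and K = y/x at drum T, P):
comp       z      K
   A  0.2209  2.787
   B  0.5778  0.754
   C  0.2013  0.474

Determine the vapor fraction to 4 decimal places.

Rachford–Rice: g(ψ) = Σ zᵢ(Kᵢ−1)/(1+ψ(Kᵢ−1)) = 0.
Check two-phase: ΣzᵢKᵢ = 1.1467 > 1 and Σzᵢ/Kᵢ = 1.2703 > 1, so g(0) = 0.1467 > 0 and g(1) = -0.2703 < 0.
Newton–Raphson from ψ = 0.41:
  ψ = 0.4100: g = -0.06525, g' = -0.3688 → ψ = 0.2330
  ψ = 0.2330: g = 0.00723, g' = -0.4633 → ψ = 0.2486
  ψ = 0.2486: g = 0.00009, g' = -0.4515 → ψ = 0.2489
Converged at ψ = 0.2489.

ψ = 0.2489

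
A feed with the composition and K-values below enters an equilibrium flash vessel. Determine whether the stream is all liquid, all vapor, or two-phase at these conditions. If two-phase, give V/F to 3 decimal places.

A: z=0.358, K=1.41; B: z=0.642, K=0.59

ΣzᵢKᵢ = 0.884; Σzᵢ/Kᵢ = 1.342.
Since ΣzᵢKᵢ < 1 the mixture is below its bubble point — single liquid phase.

all liquid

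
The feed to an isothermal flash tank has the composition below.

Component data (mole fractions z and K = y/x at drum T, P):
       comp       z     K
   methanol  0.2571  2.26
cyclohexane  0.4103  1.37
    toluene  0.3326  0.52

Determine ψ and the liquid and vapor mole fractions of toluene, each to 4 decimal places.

Let ψ = V/F and solve Σ zᵢ(Kᵢ−1)/(1+ψ(Kᵢ−1)) = 0.
Check two-phase: ΣzᵢKᵢ = 1.3161 > 1 and Σzᵢ/Kᵢ = 1.0529 > 1, so g(0) = 0.3161 > 0 and g(1) = -0.0529 < 0.
Newton iteration, ψ⁰ = 0.4:
  ψ = 0.4000: g = 0.15005, g' = -0.3404 → ψ = 0.8407
  ψ = 0.8407: g = 0.00543, g' = -0.3443 → ψ = 0.8565
  ψ = 0.8565: g = -0.00003, g' = -0.3478 → ψ = 0.8564
Converged at ψ = 0.8564.
Compositions from xᵢ = zᵢ/(1+ψ(Kᵢ−1)), yᵢ = Kᵢxᵢ:
  methanol: x = 0.1237, y = 0.2795
  cyclohexane: x = 0.3116, y = 0.4269
  toluene: x = 0.5648, y = 0.2937

ψ = 0.8564, x_toluene = 0.5648, y_toluene = 0.2937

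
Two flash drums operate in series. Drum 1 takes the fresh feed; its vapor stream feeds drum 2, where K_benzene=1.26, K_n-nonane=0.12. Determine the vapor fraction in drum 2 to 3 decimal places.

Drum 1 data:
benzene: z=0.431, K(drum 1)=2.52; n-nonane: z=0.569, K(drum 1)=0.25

Drum 1:
Rachford–Rice: g(ψ₁) = Σ zᵢ(Kᵢ−1)/(1+ψ₁(Kᵢ−1)) = 0.
Feasibility: ΣzᵢKᵢ = 1.228, Σzᵢ/Kᵢ = 2.447 — both > 1, two phases present.
Binary case is linear: z₁(K₁−1)(1+ψ₁(K₂−1)) + z₂(K₂−1)(1+ψ₁(K₁−1)) = 0
⇒ ψ₁ = [z₁(K₁−1)+z₂(K₂−1)] / [−(K₁−1)(K₂−1)] = 0.2284/1.1400 = 0.200
Drum-1 compositions:
  benzene: x = 0.330, y = 0.833
  n-nonane: x = 0.670, y = 0.167
Drum-2 feed = drum-1 vapor: z₂ = (0.8326, 0.1674).
Drum 2:
Rachford–Rice: g(ψ₂) = Σ zᵢ(Kᵢ−1)/(1+ψ₂(Kᵢ−1)) = 0.
g(0) = ΣzᵢKᵢ − 1 = 0.069 and g(1) = 1 − Σzᵢ/Kᵢ = -1.056, so a root lies in (0, 1).
Binary case is linear: z₁(K₁−1)(1+ψ₂(K₂−1)) + z₂(K₂−1)(1+ψ₂(K₁−1)) = 0
⇒ ψ₂ = [z₁(K₁−1)+z₂(K₂−1)] / [−(K₁−1)(K₂−1)] = 0.0692/0.2288 = 0.302
  benzene: x = 0.772, y = 0.973
  n-nonane: x = 0.228, y = 0.027

V/F (drum 2) = 0.302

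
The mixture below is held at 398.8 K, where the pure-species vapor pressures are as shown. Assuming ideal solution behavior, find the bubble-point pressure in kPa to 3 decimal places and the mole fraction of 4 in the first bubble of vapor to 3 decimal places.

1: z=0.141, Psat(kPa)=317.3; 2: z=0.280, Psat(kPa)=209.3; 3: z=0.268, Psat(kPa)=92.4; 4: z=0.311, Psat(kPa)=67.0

Pbub = 148.944 kPa, y_4 = 0.140

At the bubble point ψ → 0, so ΣzᵢKᵢ = 1 with Kᵢ = Pᵢˢᵃᵗ/P ⇒ P = ΣzᵢPᵢˢᵃᵗ.
P = 0.141·317.3 + 0.280·209.3 + 0.268·92.4 + 0.311·67.0 = 148.944 kPa
yᵢ = zᵢPᵢˢᵃᵗ/P ⇒ y_4 = 0.311·67.0/148.944 = 0.140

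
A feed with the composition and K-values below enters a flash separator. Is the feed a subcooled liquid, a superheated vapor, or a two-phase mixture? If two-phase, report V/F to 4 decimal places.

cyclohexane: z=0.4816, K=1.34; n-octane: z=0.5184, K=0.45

ΣzᵢKᵢ = 0.8786; Σzᵢ/Kᵢ = 1.5114.
Since ΣzᵢKᵢ < 1 the mixture is below its bubble point — single liquid phase.

subcooled liquid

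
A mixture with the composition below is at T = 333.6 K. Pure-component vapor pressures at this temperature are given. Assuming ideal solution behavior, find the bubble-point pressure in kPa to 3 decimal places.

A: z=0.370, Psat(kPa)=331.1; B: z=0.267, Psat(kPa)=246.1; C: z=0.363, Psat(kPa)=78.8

Pbub = 216.820 kPa

At the bubble point ψ → 0, so ΣzᵢKᵢ = 1 with Kᵢ = Pᵢˢᵃᵗ/P ⇒ P = ΣzᵢPᵢˢᵃᵗ.
P = 0.370·331.1 + 0.267·246.1 + 0.363·78.8 = 216.820 kPa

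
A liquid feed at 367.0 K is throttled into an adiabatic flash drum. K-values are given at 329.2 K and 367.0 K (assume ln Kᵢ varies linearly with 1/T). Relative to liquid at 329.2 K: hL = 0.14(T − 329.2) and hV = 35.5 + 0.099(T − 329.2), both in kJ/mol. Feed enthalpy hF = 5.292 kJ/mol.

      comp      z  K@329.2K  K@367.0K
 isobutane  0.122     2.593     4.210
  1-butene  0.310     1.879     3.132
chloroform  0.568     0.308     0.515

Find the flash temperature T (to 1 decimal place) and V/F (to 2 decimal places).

T = 331.7 K, V/F = 0.14

Adiabatic flash: solve Rachford–Rice at each trial T, then check hF = ψ·hV(T) + (1−ψ)·hL(T).
  T = 329.2 K: K = (2.593, 1.879, 0.308), RR gives ψ = 0.094, H_out = 3.352 kJ/mol
  T = 367.0 K: K = (4.210, 3.132, 0.515), RR gives ψ = 0.652, H_out = 27.441 kJ/mol
  T = 348.1 K: K = (3.348, 2.460, 0.404), RR gives ψ = 0.386, H_out = 16.045 kJ/mol
  T = 338.6 K: K = (2.955, 2.156, 0.354), RR gives ψ = 0.251, H_out = 10.117 kJ/mol
  T = 333.9 K: K = (2.771, 2.015, 0.330), RR gives ψ = 0.177, H_out = 6.894 kJ/mol
  T = 331.5 K: K = (2.679, 1.945, 0.319), RR gives ψ = 0.136, H_out = 5.133 kJ/mol
Linear interpolation between T = 331.5 (H_out = 5.133) and T = 333.9 (H_out = 6.894) on hF = 5.292 gives T ≈ 331.7 K, at which ψ = 0.14.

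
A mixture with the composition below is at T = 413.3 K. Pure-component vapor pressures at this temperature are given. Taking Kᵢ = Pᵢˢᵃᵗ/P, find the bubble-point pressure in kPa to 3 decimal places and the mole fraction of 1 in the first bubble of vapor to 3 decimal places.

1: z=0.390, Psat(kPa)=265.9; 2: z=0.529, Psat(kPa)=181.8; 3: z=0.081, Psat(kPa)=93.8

At the bubble point ψ → 0, so ΣzᵢKᵢ = 1 with Kᵢ = Pᵢˢᵃᵗ/P ⇒ P = ΣzᵢPᵢˢᵃᵗ.
P = 0.390·265.9 + 0.529·181.8 + 0.081·93.8 = 207.471 kPa
yᵢ = zᵢPᵢˢᵃᵗ/P ⇒ y_1 = 0.390·265.9/207.471 = 0.500

Pbub = 207.471 kPa, y_1 = 0.500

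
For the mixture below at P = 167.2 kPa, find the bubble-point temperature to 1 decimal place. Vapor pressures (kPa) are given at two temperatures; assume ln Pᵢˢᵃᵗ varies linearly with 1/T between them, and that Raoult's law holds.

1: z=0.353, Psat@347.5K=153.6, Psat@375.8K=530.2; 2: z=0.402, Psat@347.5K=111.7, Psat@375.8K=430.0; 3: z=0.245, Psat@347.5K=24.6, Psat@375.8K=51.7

Bubble-point temperature: ΣzᵢPᵢˢᵃᵗ(T) = P. Interpolate ln Pᵢˢᵃᵗ = aᵢ + bᵢ/T.
  T = 347.5 K: ΣzᵢPᵢˢᵃᵗ = 105.15 kPa
  T = 375.8 K: ΣzᵢPᵢˢᵃᵗ = 372.69 kPa
  T = 361.6 K: ΣzᵢPᵢˢᵃᵗ = 202.08 kPa
  T = 354.6 K: ΣzᵢPᵢˢᵃᵗ = 146.98 kPa
  T = 358.1 K: ΣzᵢPᵢˢᵃᵗ = 172.58 kPa
  T = 356.4 K: ΣzᵢPᵢˢᵃᵗ = 159.69 kPa
Interpolating between 356.4 K and 358.1 K gives T ≈ 357.4 K.

T = 357.4 K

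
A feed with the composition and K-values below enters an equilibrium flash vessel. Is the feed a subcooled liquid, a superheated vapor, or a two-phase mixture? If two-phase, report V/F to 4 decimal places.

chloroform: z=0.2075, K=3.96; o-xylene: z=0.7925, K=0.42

ΣzᵢKᵢ = 1.1545; Σzᵢ/Kᵢ = 1.9393.
Both exceed 1, so a two-phase solution exists.
Rachford–Rice: g(ψ) = Σ zᵢ(Kᵢ−1)/(1+ψ(Kᵢ−1)) = 0.
Iterate (Newton) starting at ψ = 0.5:
  ψ = 0.5000: g = -0.39973, g' = -0.8245 → ψ = 0.0152
  ψ = 0.0152: g = 0.12411, g' = -1.9366 → ψ = 0.0792
  ψ = 0.0792: g = 0.01572, g' = -1.4858 → ψ = 0.0898
  ψ = 0.0898: g = 0.00029, g' = -1.4313 → ψ = 0.0900
Converged at ψ = 0.0900.

two-phase, V/F = 0.0900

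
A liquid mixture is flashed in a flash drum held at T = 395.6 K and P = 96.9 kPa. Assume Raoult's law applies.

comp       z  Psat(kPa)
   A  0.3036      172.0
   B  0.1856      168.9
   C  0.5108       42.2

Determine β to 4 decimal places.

β = 0.1970

Raoult's law: Kᵢ = Pᵢˢᵃᵗ/P = Pᵢˢᵃᵗ/96.9.
  K_A = 172.0/96.9 = 1.775026, K_B = 168.9/96.9 = 1.743034, K_C = 42.2/96.9 = 0.435501
Let β = V/F and solve Σ zᵢ(Kᵢ−1)/(1+β(Kᵢ−1)) = 0.
Feasibility: ΣzᵢKᵢ = 1.0849, Σzᵢ/Kᵢ = 1.4504 — both > 1, two phases present.
Iterate (Newton) starting at β = 0.51:
  β = 0.5100: g = -0.13627, g' = -0.4686 → β = 0.2192
  β = 0.2192: g = -0.00933, g' = -0.4210 → β = 0.1970
Converged at β = 0.1970.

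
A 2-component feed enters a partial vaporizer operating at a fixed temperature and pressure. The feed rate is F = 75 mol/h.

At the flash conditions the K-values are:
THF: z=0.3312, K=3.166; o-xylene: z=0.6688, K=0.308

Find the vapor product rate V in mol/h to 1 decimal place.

V = 12.7 mol/h

Material balance + equilibrium reduce to Σ zᵢ(Kᵢ−1)/(1+V/F(Kᵢ−1)) = 0.
Feasibility: ΣzᵢKᵢ = 1.2546, Σzᵢ/Kᵢ = 2.2760 — both > 1, two phases present.
Iterate (Newton) starting at V/F = 0.43:
  V/F = 0.4300: g = -0.28743, g' = -1.0656 → V/F = 0.1603
  V/F = 0.1603: g = 0.01197, g' = -1.2613 → V/F = 0.1698
Converged at V/F = 0.1698.
Then V = V/F·F = 0.1698·75 = 12.7 mol/h and L = F − V = 62.3 mol/h.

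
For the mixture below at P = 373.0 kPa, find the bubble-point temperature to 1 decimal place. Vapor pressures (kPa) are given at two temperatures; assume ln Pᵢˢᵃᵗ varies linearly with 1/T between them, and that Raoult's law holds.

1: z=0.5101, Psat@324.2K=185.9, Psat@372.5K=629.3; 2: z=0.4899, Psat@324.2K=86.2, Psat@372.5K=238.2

Bubble-point temperature: ΣzᵢPᵢˢᵃᵗ(T) = P. Interpolate ln Pᵢˢᵃᵗ = aᵢ + bᵢ/T.
  T = 324.2 K: ΣzᵢPᵢˢᵃᵗ = 137.06 kPa
  T = 372.5 K: ΣzᵢPᵢˢᵃᵗ = 437.70 kPa
  T = 348.4 K: ΣzᵢPᵢˢᵃᵗ = 255.03 kPa
  T = 360.4 K: ΣzᵢPᵢˢᵃᵗ = 336.68 kPa
  T = 366.4 K: ΣzᵢPᵢˢᵃᵗ = 384.28 kPa
  T = 363.4 K: ΣzᵢPᵢˢᵃᵗ = 359.88 kPa
  T = 364.9 K: ΣzᵢPᵢˢᵃᵗ = 371.93 kPa
Interpolating between 364.9 K and 366.4 K gives T ≈ 365.0 K.

T = 365.0 K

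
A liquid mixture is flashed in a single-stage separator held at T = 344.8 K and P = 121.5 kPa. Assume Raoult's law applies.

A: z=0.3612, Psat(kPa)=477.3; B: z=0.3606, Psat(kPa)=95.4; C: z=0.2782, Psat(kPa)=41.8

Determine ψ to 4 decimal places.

ψ = 0.5918

Raoult's law: Kᵢ = Pᵢˢᵃᵗ/P = Pᵢˢᵃᵗ/121.5.
  K_A = 477.3/121.5 = 3.928395, K_B = 95.4/121.5 = 0.785185, K_C = 41.8/121.5 = 0.344033
Rachford–Rice: g(ψ) = Σ zᵢ(Kᵢ−1)/(1+ψ(Kᵢ−1)) = 0.
g(0) = ΣzᵢKᵢ − 1 = 0.7978 and g(1) = 1 − Σzᵢ/Kᵢ = -0.3598, so a root lies in (0, 1).
Newton–Raphson from ψ = 0.5:
  ψ = 0.5000: g = 0.07090, g' = -0.7961 → ψ = 0.5891
  ψ = 0.5891: g = 0.00206, g' = -0.7569 → ψ = 0.5918
Converged at ψ = 0.5918.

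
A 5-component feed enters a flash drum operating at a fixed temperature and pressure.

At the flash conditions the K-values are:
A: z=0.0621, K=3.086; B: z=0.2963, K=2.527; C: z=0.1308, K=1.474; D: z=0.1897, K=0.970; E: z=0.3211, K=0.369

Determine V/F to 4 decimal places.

Newton iteration, V/F⁰ = 0.42:
  V/F = 0.4200: g = 0.11498, g' = -0.5905 → V/F = 0.6147
  V/F = 0.6147: g = 0.00135, g' = -0.5947 → V/F = 0.6170
Converged at V/F = 0.6170.

V/F = 0.6170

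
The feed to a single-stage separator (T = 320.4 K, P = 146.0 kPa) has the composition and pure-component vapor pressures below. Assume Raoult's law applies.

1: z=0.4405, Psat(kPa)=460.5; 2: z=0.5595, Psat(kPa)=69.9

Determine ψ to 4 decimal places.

ψ = 0.5854

Raoult's law: Kᵢ = Pᵢˢᵃᵗ/P = Pᵢˢᵃᵗ/146.0.
  K_1 = 460.5/146.0 = 3.154110, K_2 = 69.9/146.0 = 0.478767
Binary case is linear: z₁(K₁−1)(1+ψ(K₂−1)) + z₂(K₂−1)(1+ψ(K₁−1)) = 0
⇒ ψ = [z₁(K₁−1)+z₂(K₂−1)] / [−(K₁−1)(K₂−1)] = 0.65726/1.12279 = 0.5854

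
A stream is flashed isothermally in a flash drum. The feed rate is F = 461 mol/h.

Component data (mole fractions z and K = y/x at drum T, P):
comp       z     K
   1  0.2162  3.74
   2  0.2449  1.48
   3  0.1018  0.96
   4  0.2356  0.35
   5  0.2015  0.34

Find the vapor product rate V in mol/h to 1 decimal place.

Material balance + equilibrium reduce to Σ zᵢ(Kᵢ−1)/(1+V/F(Kᵢ−1)) = 0.
g(0) = ΣzᵢKᵢ − 1 = 0.4197 and g(1) = 1 − Σzᵢ/Kᵢ = -0.5951, so a root lies in (0, 1).
Newton–Raphson from V/F = 0.5:
  V/F = 0.5000: g = -0.08477, g' = -0.7398 → V/F = 0.3854
  V/F = 0.3854: g = 0.00049, g' = -0.7594 → V/F = 0.3861
Converged at V/F = 0.3861.
Then V = V/F·F = 0.3861·461 = 178.0 mol/h and L = F − V = 283.0 mol/h.

V = 178.0 mol/h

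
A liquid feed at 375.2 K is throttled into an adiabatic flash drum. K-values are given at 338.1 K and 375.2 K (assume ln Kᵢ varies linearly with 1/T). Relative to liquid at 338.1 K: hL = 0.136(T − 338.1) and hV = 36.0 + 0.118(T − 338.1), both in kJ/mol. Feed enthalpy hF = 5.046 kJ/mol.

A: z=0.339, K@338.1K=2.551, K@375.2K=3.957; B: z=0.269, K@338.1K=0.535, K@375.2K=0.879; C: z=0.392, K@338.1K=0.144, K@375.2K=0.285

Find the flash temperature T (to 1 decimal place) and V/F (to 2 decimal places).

T = 343.4 K, V/F = 0.12

Adiabatic flash: solve Rachford–Rice at each trial T, then check hF = ψ·hV(T) + (1−ψ)·hL(T).
  T = 338.1 K: K = (2.551, 0.535, 0.144), RR gives ψ = 0.059, H_out = 2.114 kJ/mol
  T = 375.2 K: K = (3.957, 0.879, 0.285), RR gives ψ = 0.432, H_out = 20.319 kJ/mol
  T = 356.6 K: K = (3.212, 0.694, 0.206), RR gives ψ = 0.255, H_out = 11.609 kJ/mol
  T = 347.4 K: K = (2.873, 0.612, 0.173), RR gives ψ = 0.163, H_out = 7.119 kJ/mol
  T = 342.8 K: K = (2.711, 0.573, 0.158), RR gives ψ = 0.114, H_out = 4.724 kJ/mol
  T = 345.1 K: K = (2.791, 0.592, 0.166), RR gives ψ = 0.139, H_out = 5.938 kJ/mol
Linear interpolation between T = 342.8 (H_out = 4.724) and T = 345.1 (H_out = 5.938) on hF = 5.046 gives T ≈ 343.4 K, at which ψ = 0.12.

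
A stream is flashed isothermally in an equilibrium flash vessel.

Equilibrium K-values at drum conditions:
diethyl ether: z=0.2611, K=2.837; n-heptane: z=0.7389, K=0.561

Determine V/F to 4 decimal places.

V/F = 0.1925

Material balance + equilibrium reduce to Σ zᵢ(Kᵢ−1)/(1+V/F(Kᵢ−1)) = 0.
Feasibility: ΣzᵢKᵢ = 1.1553, Σzᵢ/Kᵢ = 1.4091 — both > 1, two phases present.
Binary case is linear: z₁(K₁−1)(1+V/F(K₂−1)) + z₂(K₂−1)(1+V/F(K₁−1)) = 0
⇒ V/F = [z₁(K₁−1)+z₂(K₂−1)] / [−(K₁−1)(K₂−1)] = 0.15526/0.80644 = 0.1925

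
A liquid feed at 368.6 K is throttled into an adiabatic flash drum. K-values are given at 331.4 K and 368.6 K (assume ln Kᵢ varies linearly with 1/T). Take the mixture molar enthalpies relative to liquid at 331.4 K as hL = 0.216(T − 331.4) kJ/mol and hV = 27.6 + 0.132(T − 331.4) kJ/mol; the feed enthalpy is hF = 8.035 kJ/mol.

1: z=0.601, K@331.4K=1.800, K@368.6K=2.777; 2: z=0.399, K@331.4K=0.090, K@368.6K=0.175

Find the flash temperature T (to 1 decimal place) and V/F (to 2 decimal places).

Adiabatic flash: solve Rachford–Rice at each trial T, then check hF = ψ·hV(T) + (1−ψ)·hL(T).
  T = 331.4 K: K = (1.800, 0.090), RR gives ψ = 0.162, H_out = 4.463 kJ/mol
  T = 368.6 K: K = (2.777, 0.175), RR gives ψ = 0.504, H_out = 20.369 kJ/mol
  T = 350.0 K: K = (2.262, 0.128), RR gives ψ = 0.373, H_out = 13.723 kJ/mol
  T = 340.7 K: K = (2.024, 0.108), RR gives ψ = 0.284, H_out = 9.623 kJ/mol
  T = 336.0 K: K = (1.909, 0.098), RR gives ψ = 0.228, H_out = 7.191 kJ/mol
  T = 338.4 K: K = (1.967, 0.103), RR gives ψ = 0.258, H_out = 8.471 kJ/mol
Linear interpolation between T = 336.0 (H_out = 7.191) and T = 338.4 (H_out = 8.471) on hF = 8.035 gives T ≈ 337.6 K, at which ψ = 0.25.

T = 337.6 K, V/F = 0.25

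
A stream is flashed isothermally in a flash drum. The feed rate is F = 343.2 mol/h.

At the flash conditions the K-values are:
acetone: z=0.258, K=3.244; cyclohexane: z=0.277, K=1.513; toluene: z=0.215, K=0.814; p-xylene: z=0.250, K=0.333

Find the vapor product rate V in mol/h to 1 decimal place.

V = 224.3 mol/h

Rachford–Rice: g(ψ) = Σ zᵢ(Kᵢ−1)/(1+ψ(Kᵢ−1)) = 0.
Feasibility: ΣzᵢKᵢ = 1.514, Σzᵢ/Kᵢ = 1.277 — both > 1, two phases present.
Iterate (Newton) starting at ψ = 0.5:
  ψ = 0.500: g = 0.0916, g' = -0.594 → ψ = 0.654
Converged at ψ = 0.654.
Then V = ψ·F = 0.6536·343.2 = 224.3 mol/h and L = F − V = 118.9 mol/h.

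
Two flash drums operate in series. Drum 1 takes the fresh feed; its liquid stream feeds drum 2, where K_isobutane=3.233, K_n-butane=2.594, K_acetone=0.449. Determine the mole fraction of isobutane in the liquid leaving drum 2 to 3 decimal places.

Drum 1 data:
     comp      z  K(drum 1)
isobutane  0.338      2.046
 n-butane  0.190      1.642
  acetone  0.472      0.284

Drum 1:
Rachford–Rice: g(ψ₁) = Σ zᵢ(Kᵢ−1)/(1+ψ₁(Kᵢ−1)) = 0.
Check two-phase: ΣzᵢKᵢ = 1.138 > 1 and Σzᵢ/Kᵢ = 1.943 > 1, so g(0) = 0.138 > 0 and g(1) = -0.943 < 0.
Newton iteration, ψ₁⁰ = 0.5:
  ψ₁ = 0.500: g = -0.2019, g' = -0.791 → ψ₁ = 0.245
  ψ₁ = 0.245: g = -0.0229, g' = -0.649 → ψ₁ = 0.210
  ψ₁ = 0.210: g = -0.0001, g' = -0.645 → ψ₁ = 0.209
Converged at ψ₁ = 0.209.
Drum-1 compositions:
  isobutane: x = 0.277, y = 0.567
  n-butane: x = 0.167, y = 0.275
  acetone: x = 0.555, y = 0.158
Drum-2 feed = drum-1 liquid: z₂ = (0.2773, 0.1675, 0.5552).
Drum 2:
Let ψ₂ = V/F and solve Σ zᵢ(Kᵢ−1)/(1+ψ₂(Kᵢ−1)) = 0.
Feasibility: ΣzᵢKᵢ = 1.580, Σzᵢ/Kᵢ = 1.387 — both > 1, two phases present.
Iterate (Newton) starting at ψ₂ = 0.37:
  ψ₂ = 0.370: g = 0.1227, g' = -0.849 → ψ₂ = 0.515
  ψ₂ = 0.515: g = 0.0078, g' = -0.756 → ψ₂ = 0.525
Converged at ψ₂ = 0.525.
  isobutane: x = 0.128, y = 0.413
  n-butane: x = 0.091, y = 0.237
  acetone: x = 0.781, y = 0.351

x_isobutane (drum 2) = 0.128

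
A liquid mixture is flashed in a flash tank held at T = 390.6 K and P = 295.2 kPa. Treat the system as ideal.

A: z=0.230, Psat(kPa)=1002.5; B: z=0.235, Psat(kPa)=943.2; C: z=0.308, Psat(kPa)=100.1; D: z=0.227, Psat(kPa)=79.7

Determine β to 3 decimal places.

Raoult's law: Kᵢ = Pᵢˢᵃᵗ/P = Pᵢˢᵃᵗ/295.2.
  K_A = 1002.5/295.2 = 3.39600, K_B = 943.2/295.2 = 3.19512, K_C = 100.1/295.2 = 0.33909, K_D = 79.7/295.2 = 0.26999
Rachford–Rice: g(β) = Σ zᵢ(Kᵢ−1)/(1+β(Kᵢ−1)) = 0.
g(0) = ΣzᵢKᵢ − 1 = 0.698 and g(1) = 1 − Σzᵢ/Kᵢ = -0.890, so a root lies in (0, 1).
Iterate (Newton) starting at β = 0.5:
  β = 0.500: g = -0.0683, g' = -1.131 → β = 0.440
Converged at β = 0.440.

β = 0.440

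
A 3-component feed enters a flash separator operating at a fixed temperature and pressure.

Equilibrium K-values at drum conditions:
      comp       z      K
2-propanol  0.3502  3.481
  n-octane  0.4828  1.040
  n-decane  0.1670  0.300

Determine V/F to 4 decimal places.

V/F = 0.8630

Rachford–Rice: g(V/F) = Σ zᵢ(Kᵢ−1)/(1+V/F(Kᵢ−1)) = 0.
Check two-phase: ΣzᵢKᵢ = 1.7713 > 1 and Σzᵢ/Kᵢ = 1.1215 > 1, so g(0) = 0.7713 > 0 and g(1) = -0.1215 < 0.
Newton–Raphson from V/F = 0.5:
  V/F = 0.5000: g = 0.22688, g' = -0.6238 → V/F = 0.8637
  V/F = 0.8637: g = -0.00051, g' = -0.7423 → V/F = 0.8630
Converged at V/F = 0.8630.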